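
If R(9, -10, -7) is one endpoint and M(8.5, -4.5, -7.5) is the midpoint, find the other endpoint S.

S = 2M - R
  = (2·8.5 - 9, 2·(-4.5) - (-10), 2·(-7.5) - (-7))
  = (17 - 9, -9 + 10, -15 + 7)
  = (8, 1, -8)

(8, 1, -8)


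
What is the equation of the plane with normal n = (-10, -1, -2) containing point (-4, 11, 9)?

The plane through P with normal n = (a, b, c) satisfies n·(r - P) = 0,
i.e. ax + by + cz = a·x₀ + b·y₀ + c·z₀.
d = (-10)·(-4) + (-1)·11 + (-2)·9
  = 40 - 11 - 18
  = 11
Equation: -10x - y - 2z = 11

-10x - y - 2z = 11


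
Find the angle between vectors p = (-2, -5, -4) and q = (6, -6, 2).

p·q = (-2)·6 + (-5)·(-6) + (-4)·2 = -12 + 30 - 8 = 10
|p| = √((-2)² + (-5)² + (-4)²) = √45 ≈ 6.708
|q| = √(6² + (-6)² + 2²) = √76 ≈ 8.718
cos θ = (p·q)/(|p||q|) = 10/(6.708·8.718) ≈ 0.171
θ = arccos(0.171) ≈ 80.15°

80.15°


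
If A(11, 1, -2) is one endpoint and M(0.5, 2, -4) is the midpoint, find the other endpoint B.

B = 2M - A
  = (2·0.5 - 11, 2·2 - 1, 2·(-4) - (-2))
  = (1 - 11, 4 - 1, -8 + 2)
  = (-10, 3, -6)

(-10, 3, -6)


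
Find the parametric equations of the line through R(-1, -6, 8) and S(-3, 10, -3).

Direction vector d = S - R = (-3 + 1, 10 + 6, -3 - 8) = (-2, 16, -11)
Parametric form r = R + t·d:
x = -1 - 2t, y = -6 + 16t, z = 8 - 11t

x = -1 - 2t, y = -6 + 16t, z = 8 - 11t


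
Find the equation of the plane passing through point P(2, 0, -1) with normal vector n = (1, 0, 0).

The plane through P with normal n = (a, b, c) satisfies n·(r - P) = 0,
i.e. ax + by + cz = a·x₀ + b·y₀ + c·z₀.
d = 1·2 + 0·0 + 0·(-1)
  = 2 + 0 + 0
  = 2
Equation: x = 2

x = 2


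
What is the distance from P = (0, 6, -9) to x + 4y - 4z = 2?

distance = |a·x₀ + b·y₀ + c·z₀ - d| / √(a² + b² + c²)
  = |1·0 + 4·6 + (-4)·(-9) - 2| / √(1² + 4² + (-4)²)
  = |0 + 24 + 36 - 2| / √(1 + 16 + 16)
  = |58| / √33
  = 58 / 5.745
  ≈ 10.1

10.1


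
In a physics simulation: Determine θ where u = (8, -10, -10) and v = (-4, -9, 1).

u·v = 8·(-4) + (-10)·(-9) + (-10)·1 = -32 + 90 - 10 = 48
|u| = √(8² + (-10)² + (-10)²) = √264 ≈ 16.25
|v| = √((-4)² + (-9)² + 1²) = √98 ≈ 9.899
cos θ = (u·v)/(|u||v|) = 48/(16.25·9.899) ≈ 0.2984
θ = arccos(0.2984) ≈ 72.64°

72.64°


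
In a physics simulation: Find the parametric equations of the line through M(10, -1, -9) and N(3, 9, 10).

Direction vector d = N - M = (3 - 10, 9 + 1, 10 + 9) = (-7, 10, 19)
Parametric form r = M + t·d:
x = 10 - 7t, y = -1 + 10t, z = -9 + 19t

x = 10 - 7t, y = -1 + 10t, z = -9 + 19t


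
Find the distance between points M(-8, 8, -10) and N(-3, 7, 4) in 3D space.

d = √[(x₂-x₁)² + (y₂-y₁)² + (z₂-z₁)²]
  = √[5² + (-1)² + 14²]
  = √[25 + 1 + 196]
  = √222
  ≈ 14.9

14.9


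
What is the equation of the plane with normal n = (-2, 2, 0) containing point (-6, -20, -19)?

The plane through P with normal n = (a, b, c) satisfies n·(r - P) = 0,
i.e. ax + by + cz = a·x₀ + b·y₀ + c·z₀.
d = (-2)·(-6) + 2·(-20) + 0·(-19)
  = 12 - 40 + 0
  = -28
Equation: -2x + 2y = -28

-2x + 2y = -28


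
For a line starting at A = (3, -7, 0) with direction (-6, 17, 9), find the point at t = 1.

P(t) = A + t·d
  = (3 + (-6)·1, -7 + 17·1, 0 + 9·1)
  = (3 - 6, -7 + 17, 0 + 9)
  = (-3, 10, 9)

(-3, 10, 9)


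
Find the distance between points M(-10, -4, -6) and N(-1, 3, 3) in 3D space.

d = √[(x₂-x₁)² + (y₂-y₁)² + (z₂-z₁)²]
  = √[9² + 7² + 9²]
  = √[81 + 49 + 81]
  = √211
  ≈ 14.53

14.53


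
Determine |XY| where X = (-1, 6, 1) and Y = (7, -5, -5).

d = √[(x₂-x₁)² + (y₂-y₁)² + (z₂-z₁)²]
  = √[8² + (-11)² + (-6)²]
  = √[64 + 121 + 36]
  = √221
  ≈ 14.87

14.87


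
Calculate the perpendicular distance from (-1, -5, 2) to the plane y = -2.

distance = |a·x₀ + b·y₀ + c·z₀ - d| / √(a² + b² + c²)
  = |0·(-1) + 1·(-5) + 0·2 - (-2)| / √(0² + 1² + 0²)
  = |0 - 5 + 0 + 2| / √(0 + 1 + 0)
  = |-3| / √1
  = 3 / 1
  ≈ 3

3


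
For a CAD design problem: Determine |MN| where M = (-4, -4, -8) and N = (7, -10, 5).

d = √[(x₂-x₁)² + (y₂-y₁)² + (z₂-z₁)²]
  = √[11² + (-6)² + 13²]
  = √[121 + 36 + 169]
  = √326
  ≈ 18.06

18.06


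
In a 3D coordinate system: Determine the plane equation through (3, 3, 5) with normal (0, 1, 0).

The plane through P with normal n = (a, b, c) satisfies n·(r - P) = 0,
i.e. ax + by + cz = a·x₀ + b·y₀ + c·z₀.
d = 0·3 + 1·3 + 0·5
  = 0 + 3 + 0
  = 3
Equation: y = 3

y = 3


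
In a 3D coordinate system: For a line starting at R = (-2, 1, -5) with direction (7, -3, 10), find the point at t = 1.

P(t) = R + t·d
  = (-2 + 7·1, 1 + (-3)·1, -5 + 10·1)
  = (-2 + 7, 1 - 3, -5 + 10)
  = (5, -2, 5)

(5, -2, 5)


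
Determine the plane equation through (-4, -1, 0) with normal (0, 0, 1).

The plane through P with normal n = (a, b, c) satisfies n·(r - P) = 0,
i.e. ax + by + cz = a·x₀ + b·y₀ + c·z₀.
d = 0·(-4) + 0·(-1) + 1·0
  = 0 + 0 + 0
  = 0
Equation: z = 0

z = 0


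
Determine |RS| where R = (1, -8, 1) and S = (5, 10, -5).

d = √[(x₂-x₁)² + (y₂-y₁)² + (z₂-z₁)²]
  = √[4² + 18² + (-6)²]
  = √[16 + 324 + 36]
  = √376
  ≈ 19.39

19.39


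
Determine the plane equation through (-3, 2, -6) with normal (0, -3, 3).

The plane through P with normal n = (a, b, c) satisfies n·(r - P) = 0,
i.e. ax + by + cz = a·x₀ + b·y₀ + c·z₀.
d = 0·(-3) + (-3)·2 + 3·(-6)
  = 0 - 6 - 18
  = -24
Equation: -3y + 3z = -24

-3y + 3z = -24


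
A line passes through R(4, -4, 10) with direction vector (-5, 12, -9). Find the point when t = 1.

P(t) = R + t·d
  = (4 + (-5)·1, -4 + 12·1, 10 + (-9)·1)
  = (4 - 5, -4 + 12, 10 - 9)
  = (-1, 8, 1)

(-1, 8, 1)


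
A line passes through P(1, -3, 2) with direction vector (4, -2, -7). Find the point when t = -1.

P(t) = P + t·d
  = (1 + 4·(-1), -3 + (-2)·(-1), 2 + (-7)·(-1))
  = (1 - 4, -3 + 2, 2 + 7)
  = (-3, -1, 9)

(-3, -1, 9)


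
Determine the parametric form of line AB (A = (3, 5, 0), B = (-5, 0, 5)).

Direction vector d = B - A = (-5 - 3, 0 - 5, 5 + 0) = (-8, -5, 5)
Parametric form r = A + t·d:
x = 3 - 8t, y = 5 - 5t, z = 0 + 5t

x = 3 - 8t, y = 5 - 5t, z = 0 + 5t


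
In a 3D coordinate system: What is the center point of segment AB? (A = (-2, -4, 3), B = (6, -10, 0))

M = ((x₁+x₂)/2, (y₁+y₂)/2, (z₁+z₂)/2)
  = ((-2 + 6)/2, (-4 - 10)/2, (3 + 0)/2)
  = (4/2, -14/2, 3/2)
  = (2, -7, 1.5)

(2, -7, 1.5)


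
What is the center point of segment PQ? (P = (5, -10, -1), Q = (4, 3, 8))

M = ((x₁+x₂)/2, (y₁+y₂)/2, (z₁+z₂)/2)
  = ((5 + 4)/2, (-10 + 3)/2, (-1 + 8)/2)
  = (9/2, -7/2, 7/2)
  = (4.5, -3.5, 3.5)

(4.5, -3.5, 3.5)


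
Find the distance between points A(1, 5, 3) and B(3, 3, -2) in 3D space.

d = √[(x₂-x₁)² + (y₂-y₁)² + (z₂-z₁)²]
  = √[2² + (-2)² + (-5)²]
  = √[4 + 4 + 25]
  = √33
  ≈ 5.745

5.745


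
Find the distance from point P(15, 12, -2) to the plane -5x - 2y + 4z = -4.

distance = |a·x₀ + b·y₀ + c·z₀ - d| / √(a² + b² + c²)
  = |(-5)·15 + (-2)·12 + 4·(-2) - (-4)| / √((-5)² + (-2)² + 4²)
  = |-75 - 24 - 8 + 4| / √(25 + 4 + 16)
  = |-103| / √45
  = 103 / 6.708
  ≈ 15.35

15.35


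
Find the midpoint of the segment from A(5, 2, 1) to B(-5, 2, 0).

M = ((x₁+x₂)/2, (y₁+y₂)/2, (z₁+z₂)/2)
  = ((5 - 5)/2, (2 + 2)/2, (1 + 0)/2)
  = (0/2, 4/2, 1/2)
  = (0, 2, 0.5)

(0, 2, 0.5)


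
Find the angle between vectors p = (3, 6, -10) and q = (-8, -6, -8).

p·q = 3·(-8) + 6·(-6) + (-10)·(-8) = -24 - 36 + 80 = 20
|p| = √(3² + 6² + (-10)²) = √145 ≈ 12.04
|q| = √((-8)² + (-6)² + (-8)²) = √164 ≈ 12.81
cos θ = (p·q)/(|p||q|) = 20/(12.04·12.81) ≈ 0.1297
θ = arccos(0.1297) ≈ 82.55°

82.55°


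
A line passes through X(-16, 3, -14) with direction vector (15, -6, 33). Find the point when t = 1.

P(t) = X + t·d
  = (-16 + 15·1, 3 + (-6)·1, -14 + 33·1)
  = (-16 + 15, 3 - 6, -14 + 33)
  = (-1, -3, 19)

(-1, -3, 19)


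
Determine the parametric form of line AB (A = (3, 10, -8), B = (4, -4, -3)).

Direction vector d = B - A = (4 - 3, -4 - 10, -3 + 8) = (1, -14, 5)
Parametric form r = A + t·d:
x = 3 + t, y = 10 - 14t, z = -8 + 5t

x = 3 + t, y = 10 - 14t, z = -8 + 5t


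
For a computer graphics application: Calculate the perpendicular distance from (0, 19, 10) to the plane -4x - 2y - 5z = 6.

distance = |a·x₀ + b·y₀ + c·z₀ - d| / √(a² + b² + c²)
  = |(-4)·0 + (-2)·19 + (-5)·10 - 6| / √((-4)² + (-2)² + (-5)²)
  = |0 - 38 - 50 - 6| / √(16 + 4 + 25)
  = |-94| / √45
  = 94 / 6.708
  ≈ 14.01

14.01


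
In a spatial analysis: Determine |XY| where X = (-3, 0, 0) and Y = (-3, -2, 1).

d = √[(x₂-x₁)² + (y₂-y₁)² + (z₂-z₁)²]
  = √[0² + (-2)² + 1²]
  = √[0 + 4 + 1]
  = √5
  ≈ 2.236

2.236


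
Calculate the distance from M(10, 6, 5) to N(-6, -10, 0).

d = √[(x₂-x₁)² + (y₂-y₁)² + (z₂-z₁)²]
  = √[(-16)² + (-16)² + (-5)²]
  = √[256 + 256 + 25]
  = √537
  ≈ 23.17

23.17


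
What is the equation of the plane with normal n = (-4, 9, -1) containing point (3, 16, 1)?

The plane through P with normal n = (a, b, c) satisfies n·(r - P) = 0,
i.e. ax + by + cz = a·x₀ + b·y₀ + c·z₀.
d = (-4)·3 + 9·16 + (-1)·1
  = -12 + 144 - 1
  = 131
Equation: -4x + 9y - z = 131

-4x + 9y - z = 131


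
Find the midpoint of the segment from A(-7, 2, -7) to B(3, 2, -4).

M = ((x₁+x₂)/2, (y₁+y₂)/2, (z₁+z₂)/2)
  = ((-7 + 3)/2, (2 + 2)/2, (-7 - 4)/2)
  = (-4/2, 4/2, -11/2)
  = (-2, 2, -5.5)

(-2, 2, -5.5)


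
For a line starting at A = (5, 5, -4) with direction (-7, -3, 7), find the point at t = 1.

P(t) = A + t·d
  = (5 + (-7)·1, 5 + (-3)·1, -4 + 7·1)
  = (5 - 7, 5 - 3, -4 + 7)
  = (-2, 2, 3)

(-2, 2, 3)


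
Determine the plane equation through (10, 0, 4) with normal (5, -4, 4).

The plane through P with normal n = (a, b, c) satisfies n·(r - P) = 0,
i.e. ax + by + cz = a·x₀ + b·y₀ + c·z₀.
d = 5·10 + (-4)·0 + 4·4
  = 50 + 0 + 16
  = 66
Equation: 5x - 4y + 4z = 66

5x - 4y + 4z = 66


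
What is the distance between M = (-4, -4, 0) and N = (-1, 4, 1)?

d = √[(x₂-x₁)² + (y₂-y₁)² + (z₂-z₁)²]
  = √[3² + 8² + 1²]
  = √[9 + 64 + 1]
  = √74
  ≈ 8.602

8.602


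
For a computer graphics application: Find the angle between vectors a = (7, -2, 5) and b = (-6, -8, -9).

a·b = 7·(-6) + (-2)·(-8) + 5·(-9) = -42 + 16 - 45 = -71
|a| = √(7² + (-2)² + 5²) = √78 ≈ 8.832
|b| = √((-6)² + (-8)² + (-9)²) = √181 ≈ 13.45
cos θ = (a·b)/(|a||b|) = -71/(8.832·13.45) ≈ -0.5975
θ = arccos(-0.5975) ≈ 126.7°

126.7°


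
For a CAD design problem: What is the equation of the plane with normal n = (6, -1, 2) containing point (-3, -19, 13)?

The plane through P with normal n = (a, b, c) satisfies n·(r - P) = 0,
i.e. ax + by + cz = a·x₀ + b·y₀ + c·z₀.
d = 6·(-3) + (-1)·(-19) + 2·13
  = -18 + 19 + 26
  = 27
Equation: 6x - y + 2z = 27

6x - y + 2z = 27


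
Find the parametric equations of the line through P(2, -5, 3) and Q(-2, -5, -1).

Direction vector d = Q - P = (-2 - 2, -5 + 5, -1 - 3) = (-4, 0, -4)
Parametric form r = P + t·d:
x = 2 - 4t, y = -5, z = 3 - 4t

x = 2 - 4t, y = -5, z = 3 - 4t


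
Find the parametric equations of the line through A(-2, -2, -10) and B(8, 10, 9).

Direction vector d = B - A = (8 + 2, 10 + 2, 9 + 10) = (10, 12, 19)
Parametric form r = A + t·d:
x = -2 + 10t, y = -2 + 12t, z = -10 + 19t

x = -2 + 10t, y = -2 + 12t, z = -10 + 19t


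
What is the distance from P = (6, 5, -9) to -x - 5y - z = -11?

distance = |a·x₀ + b·y₀ + c·z₀ - d| / √(a² + b² + c²)
  = |(-1)·6 + (-5)·5 + (-1)·(-9) - (-11)| / √((-1)² + (-5)² + (-1)²)
  = |-6 - 25 + 9 + 11| / √(1 + 25 + 1)
  = |-11| / √27
  = 11 / 5.196
  ≈ 2.117

2.117


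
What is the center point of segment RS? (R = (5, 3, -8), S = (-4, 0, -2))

M = ((x₁+x₂)/2, (y₁+y₂)/2, (z₁+z₂)/2)
  = ((5 - 4)/2, (3 + 0)/2, (-8 - 2)/2)
  = (1/2, 3/2, -10/2)
  = (0.5, 1.5, -5)

(0.5, 1.5, -5)


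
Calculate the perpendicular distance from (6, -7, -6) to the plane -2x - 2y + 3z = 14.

distance = |a·x₀ + b·y₀ + c·z₀ - d| / √(a² + b² + c²)
  = |(-2)·6 + (-2)·(-7) + 3·(-6) - 14| / √((-2)² + (-2)² + 3²)
  = |-12 + 14 - 18 - 14| / √(4 + 4 + 9)
  = |-30| / √17
  = 30 / 4.123
  ≈ 7.276

7.276


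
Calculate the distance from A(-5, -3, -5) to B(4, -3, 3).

d = √[(x₂-x₁)² + (y₂-y₁)² + (z₂-z₁)²]
  = √[9² + 0² + 8²]
  = √[81 + 0 + 64]
  = √145
  ≈ 12.04

12.04


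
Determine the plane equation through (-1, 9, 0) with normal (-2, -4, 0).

The plane through P with normal n = (a, b, c) satisfies n·(r - P) = 0,
i.e. ax + by + cz = a·x₀ + b·y₀ + c·z₀.
d = (-2)·(-1) + (-4)·9 + 0·0
  = 2 - 36 + 0
  = -34
Equation: -2x - 4y = -34

-2x - 4y = -34


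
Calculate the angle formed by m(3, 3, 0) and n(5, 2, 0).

m·n = 3·5 + 3·2 + 0·0 = 15 + 6 + 0 = 21
|m| = √(3² + 3² + 0²) = √18 ≈ 4.243
|n| = √(5² + 2² + 0²) = √29 ≈ 5.385
cos θ = (m·n)/(|m||n|) = 21/(4.243·5.385) ≈ 0.9191
θ = arccos(0.9191) ≈ 23.2°

23.2°


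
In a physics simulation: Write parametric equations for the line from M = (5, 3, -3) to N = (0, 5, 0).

Direction vector d = N - M = (0 - 5, 5 - 3, 0 + 3) = (-5, 2, 3)
Parametric form r = M + t·d:
x = 5 - 5t, y = 3 + 2t, z = -3 + 3t

x = 5 - 5t, y = 3 + 2t, z = -3 + 3t


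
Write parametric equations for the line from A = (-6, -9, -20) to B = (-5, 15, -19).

Direction vector d = B - A = (-5 + 6, 15 + 9, -19 + 20) = (1, 24, 1)
Parametric form r = A + t·d:
x = -6 + t, y = -9 + 24t, z = -20 + t

x = -6 + t, y = -9 + 24t, z = -20 + t


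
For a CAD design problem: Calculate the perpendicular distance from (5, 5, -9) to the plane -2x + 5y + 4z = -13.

distance = |a·x₀ + b·y₀ + c·z₀ - d| / √(a² + b² + c²)
  = |(-2)·5 + 5·5 + 4·(-9) - (-13)| / √((-2)² + 5² + 4²)
  = |-10 + 25 - 36 + 13| / √(4 + 25 + 16)
  = |-8| / √45
  = 8 / 6.708
  ≈ 1.193

1.193


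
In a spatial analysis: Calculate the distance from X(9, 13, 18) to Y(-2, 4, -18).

d = √[(x₂-x₁)² + (y₂-y₁)² + (z₂-z₁)²]
  = √[(-11)² + (-9)² + (-36)²]
  = √[121 + 81 + 1296]
  = √1498
  ≈ 38.7

38.7


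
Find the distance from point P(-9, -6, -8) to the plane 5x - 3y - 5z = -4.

distance = |a·x₀ + b·y₀ + c·z₀ - d| / √(a² + b² + c²)
  = |5·(-9) + (-3)·(-6) + (-5)·(-8) - (-4)| / √(5² + (-3)² + (-5)²)
  = |-45 + 18 + 40 + 4| / √(25 + 9 + 25)
  = |17| / √59
  = 17 / 7.681
  ≈ 2.213

2.213


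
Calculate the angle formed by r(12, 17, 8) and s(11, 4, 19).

r·s = 12·11 + 17·4 + 8·19 = 132 + 68 + 152 = 352
|r| = √(12² + 17² + 8²) = √497 ≈ 22.29
|s| = √(11² + 4² + 19²) = √498 ≈ 22.32
cos θ = (r·s)/(|r||s|) = 352/(22.29·22.32) ≈ 0.7075
θ = arccos(0.7075) ≈ 44.97°

44.97°


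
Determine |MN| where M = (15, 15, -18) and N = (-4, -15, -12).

d = √[(x₂-x₁)² + (y₂-y₁)² + (z₂-z₁)²]
  = √[(-19)² + (-30)² + 6²]
  = √[361 + 900 + 36]
  = √1297
  ≈ 36.01

36.01


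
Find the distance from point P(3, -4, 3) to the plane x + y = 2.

distance = |a·x₀ + b·y₀ + c·z₀ - d| / √(a² + b² + c²)
  = |1·3 + 1·(-4) + 0·3 - 2| / √(1² + 1² + 0²)
  = |3 - 4 + 0 - 2| / √(1 + 1 + 0)
  = |-3| / √2
  = 3 / 1.414
  ≈ 2.121

2.121


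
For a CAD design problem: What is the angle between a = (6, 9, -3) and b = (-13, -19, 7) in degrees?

a·b = 6·(-13) + 9·(-19) + (-3)·7 = -78 - 171 - 21 = -270
|a| = √(6² + 9² + (-3)²) = √126 ≈ 11.22
|b| = √((-13)² + (-19)² + 7²) = √579 ≈ 24.06
cos θ = (a·b)/(|a||b|) = -270/(11.22·24.06) ≈ -0.9996
θ = arccos(-0.9996) ≈ 178.4°

178.4°


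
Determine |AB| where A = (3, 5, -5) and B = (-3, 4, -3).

d = √[(x₂-x₁)² + (y₂-y₁)² + (z₂-z₁)²]
  = √[(-6)² + (-1)² + 2²]
  = √[36 + 1 + 4]
  = √41
  ≈ 6.403

6.403


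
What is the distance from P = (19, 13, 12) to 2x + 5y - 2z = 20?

distance = |a·x₀ + b·y₀ + c·z₀ - d| / √(a² + b² + c²)
  = |2·19 + 5·13 + (-2)·12 - 20| / √(2² + 5² + (-2)²)
  = |38 + 65 - 24 - 20| / √(4 + 25 + 4)
  = |59| / √33
  = 59 / 5.745
  ≈ 10.27

10.27


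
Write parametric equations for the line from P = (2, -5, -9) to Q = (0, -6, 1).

Direction vector d = Q - P = (0 - 2, -6 + 5, 1 + 9) = (-2, -1, 10)
Parametric form r = P + t·d:
x = 2 - 2t, y = -5 - t, z = -9 + 10t

x = 2 - 2t, y = -5 - t, z = -9 + 10t


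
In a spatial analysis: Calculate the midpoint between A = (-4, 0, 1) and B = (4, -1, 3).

M = ((x₁+x₂)/2, (y₁+y₂)/2, (z₁+z₂)/2)
  = ((-4 + 4)/2, (0 - 1)/2, (1 + 3)/2)
  = (0/2, -1/2, 4/2)
  = (0, -0.5, 2)

(0, -0.5, 2)


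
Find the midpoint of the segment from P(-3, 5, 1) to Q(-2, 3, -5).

M = ((x₁+x₂)/2, (y₁+y₂)/2, (z₁+z₂)/2)
  = ((-3 - 2)/2, (5 + 3)/2, (1 - 5)/2)
  = (-5/2, 8/2, -4/2)
  = (-2.5, 4, -2)

(-2.5, 4, -2)


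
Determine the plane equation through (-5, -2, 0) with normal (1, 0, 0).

The plane through P with normal n = (a, b, c) satisfies n·(r - P) = 0,
i.e. ax + by + cz = a·x₀ + b·y₀ + c·z₀.
d = 1·(-5) + 0·(-2) + 0·0
  = -5 + 0 + 0
  = -5
Equation: x = -5

x = -5


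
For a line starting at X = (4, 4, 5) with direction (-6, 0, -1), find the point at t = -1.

P(t) = X + t·d
  = (4 + (-6)·(-1), 4 + 0·(-1), 5 + (-1)·(-1))
  = (4 + 6, 4 + 0, 5 + 1)
  = (10, 4, 6)

(10, 4, 6)


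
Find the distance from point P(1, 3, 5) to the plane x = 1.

distance = |a·x₀ + b·y₀ + c·z₀ - d| / √(a² + b² + c²)
  = |1·1 + 0·3 + 0·5 - 1| / √(1² + 0² + 0²)
  = |1 + 0 + 0 - 1| / √(1 + 0 + 0)
  = |0| / √1
  = 0 / 1
  ≈ 0

0


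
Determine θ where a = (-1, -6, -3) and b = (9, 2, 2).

a·b = (-1)·9 + (-6)·2 + (-3)·2 = -9 - 12 - 6 = -27
|a| = √((-1)² + (-6)² + (-3)²) = √46 ≈ 6.782
|b| = √(9² + 2² + 2²) = √89 ≈ 9.434
cos θ = (a·b)/(|a||b|) = -27/(6.782·9.434) ≈ -0.422
θ = arccos(-0.422) ≈ 115°

115°


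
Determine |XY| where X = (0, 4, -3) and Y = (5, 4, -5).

d = √[(x₂-x₁)² + (y₂-y₁)² + (z₂-z₁)²]
  = √[5² + 0² + (-2)²]
  = √[25 + 0 + 4]
  = √29
  ≈ 5.385

5.385


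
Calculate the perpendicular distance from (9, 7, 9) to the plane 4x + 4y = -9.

distance = |a·x₀ + b·y₀ + c·z₀ - d| / √(a² + b² + c²)
  = |4·9 + 4·7 + 0·9 - (-9)| / √(4² + 4² + 0²)
  = |36 + 28 + 0 + 9| / √(16 + 16 + 0)
  = |73| / √32
  = 73 / 5.657
  ≈ 12.9

12.9


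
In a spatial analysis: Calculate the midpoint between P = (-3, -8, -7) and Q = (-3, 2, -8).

M = ((x₁+x₂)/2, (y₁+y₂)/2, (z₁+z₂)/2)
  = ((-3 - 3)/2, (-8 + 2)/2, (-7 - 8)/2)
  = (-6/2, -6/2, -15/2)
  = (-3, -3, -7.5)

(-3, -3, -7.5)


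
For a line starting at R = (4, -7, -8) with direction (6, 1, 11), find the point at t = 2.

P(t) = R + t·d
  = (4 + 6·2, -7 + 1·2, -8 + 11·2)
  = (4 + 12, -7 + 2, -8 + 22)
  = (16, -5, 14)

(16, -5, 14)


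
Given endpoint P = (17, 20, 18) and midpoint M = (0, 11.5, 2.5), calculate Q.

Q = 2M - P
  = (2·0 - 17, 2·11.5 - 20, 2·2.5 - 18)
  = (0 - 17, 23 - 20, 5 - 18)
  = (-17, 3, -13)

(-17, 3, -13)


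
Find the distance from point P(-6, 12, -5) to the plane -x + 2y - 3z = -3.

distance = |a·x₀ + b·y₀ + c·z₀ - d| / √(a² + b² + c²)
  = |(-1)·(-6) + 2·12 + (-3)·(-5) - (-3)| / √((-1)² + 2² + (-3)²)
  = |6 + 24 + 15 + 3| / √(1 + 4 + 9)
  = |48| / √14
  = 48 / 3.742
  ≈ 12.83

12.83


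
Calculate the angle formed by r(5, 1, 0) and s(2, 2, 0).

r·s = 5·2 + 1·2 + 0·0 = 10 + 2 + 0 = 12
|r| = √(5² + 1² + 0²) = √26 ≈ 5.099
|s| = √(2² + 2² + 0²) = √8 ≈ 2.828
cos θ = (r·s)/(|r||s|) = 12/(5.099·2.828) ≈ 0.8321
θ = arccos(0.8321) ≈ 33.69°

33.69°


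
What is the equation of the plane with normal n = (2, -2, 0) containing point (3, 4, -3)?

The plane through P with normal n = (a, b, c) satisfies n·(r - P) = 0,
i.e. ax + by + cz = a·x₀ + b·y₀ + c·z₀.
d = 2·3 + (-2)·4 + 0·(-3)
  = 6 - 8 + 0
  = -2
Equation: 2x - 2y = -2

2x - 2y = -2


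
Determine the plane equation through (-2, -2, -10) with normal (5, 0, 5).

The plane through P with normal n = (a, b, c) satisfies n·(r - P) = 0,
i.e. ax + by + cz = a·x₀ + b·y₀ + c·z₀.
d = 5·(-2) + 0·(-2) + 5·(-10)
  = -10 + 0 - 50
  = -60
Equation: 5x + 5z = -60

5x + 5z = -60


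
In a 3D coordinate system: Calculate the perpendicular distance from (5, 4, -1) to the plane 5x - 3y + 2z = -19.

distance = |a·x₀ + b·y₀ + c·z₀ - d| / √(a² + b² + c²)
  = |5·5 + (-3)·4 + 2·(-1) - (-19)| / √(5² + (-3)² + 2²)
  = |25 - 12 - 2 + 19| / √(25 + 9 + 4)
  = |30| / √38
  = 30 / 6.164
  ≈ 4.867

4.867


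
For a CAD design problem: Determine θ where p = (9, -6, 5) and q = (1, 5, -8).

p·q = 9·1 + (-6)·5 + 5·(-8) = 9 - 30 - 40 = -61
|p| = √(9² + (-6)² + 5²) = √142 ≈ 11.92
|q| = √(1² + 5² + (-8)²) = √90 ≈ 9.487
cos θ = (p·q)/(|p||q|) = -61/(11.92·9.487) ≈ -0.5396
θ = arccos(-0.5396) ≈ 122.7°

122.7°


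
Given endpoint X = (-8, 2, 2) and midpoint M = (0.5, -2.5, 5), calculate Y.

Y = 2M - X
  = (2·0.5 - (-8), 2·(-2.5) - 2, 2·5 - 2)
  = (1 + 8, -5 - 2, 10 - 2)
  = (9, -7, 8)

(9, -7, 8)


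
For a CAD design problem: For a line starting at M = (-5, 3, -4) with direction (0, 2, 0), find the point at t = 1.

P(t) = M + t·d
  = (-5 + 0·1, 3 + 2·1, -4 + 0·1)
  = (-5 + 0, 3 + 2, -4 + 0)
  = (-5, 5, -4)

(-5, 5, -4)


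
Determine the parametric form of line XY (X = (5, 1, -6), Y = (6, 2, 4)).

Direction vector d = Y - X = (6 - 5, 2 - 1, 4 + 6) = (1, 1, 10)
Parametric form r = X + t·d:
x = 5 + t, y = 1 + t, z = -6 + 10t

x = 5 + t, y = 1 + t, z = -6 + 10t


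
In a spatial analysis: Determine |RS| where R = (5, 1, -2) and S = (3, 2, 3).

d = √[(x₂-x₁)² + (y₂-y₁)² + (z₂-z₁)²]
  = √[(-2)² + 1² + 5²]
  = √[4 + 1 + 25]
  = √30
  ≈ 5.477

5.477


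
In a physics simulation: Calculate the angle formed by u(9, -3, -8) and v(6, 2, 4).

u·v = 9·6 + (-3)·2 + (-8)·4 = 54 - 6 - 32 = 16
|u| = √(9² + (-3)² + (-8)²) = √154 ≈ 12.41
|v| = √(6² + 2² + 4²) = √56 ≈ 7.483
cos θ = (u·v)/(|u||v|) = 16/(12.41·7.483) ≈ 0.1723
θ = arccos(0.1723) ≈ 80.08°

80.08°


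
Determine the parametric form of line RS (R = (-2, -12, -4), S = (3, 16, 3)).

Direction vector d = S - R = (3 + 2, 16 + 12, 3 + 4) = (5, 28, 7)
Parametric form r = R + t·d:
x = -2 + 5t, y = -12 + 28t, z = -4 + 7t

x = -2 + 5t, y = -12 + 28t, z = -4 + 7t


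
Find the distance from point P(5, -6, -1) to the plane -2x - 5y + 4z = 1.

distance = |a·x₀ + b·y₀ + c·z₀ - d| / √(a² + b² + c²)
  = |(-2)·5 + (-5)·(-6) + 4·(-1) - 1| / √((-2)² + (-5)² + 4²)
  = |-10 + 30 - 4 - 1| / √(4 + 25 + 16)
  = |15| / √45
  = 15 / 6.708
  ≈ 2.236

2.236


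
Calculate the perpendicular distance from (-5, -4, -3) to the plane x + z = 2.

distance = |a·x₀ + b·y₀ + c·z₀ - d| / √(a² + b² + c²)
  = |1·(-5) + 0·(-4) + 1·(-3) - 2| / √(1² + 0² + 1²)
  = |-5 + 0 - 3 - 2| / √(1 + 0 + 1)
  = |-10| / √2
  = 10 / 1.414
  ≈ 7.071

7.071


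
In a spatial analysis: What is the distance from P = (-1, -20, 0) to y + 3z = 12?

distance = |a·x₀ + b·y₀ + c·z₀ - d| / √(a² + b² + c²)
  = |0·(-1) + 1·(-20) + 3·0 - 12| / √(0² + 1² + 3²)
  = |0 - 20 + 0 - 12| / √(0 + 1 + 9)
  = |-32| / √10
  = 32 / 3.162
  ≈ 10.12

10.12


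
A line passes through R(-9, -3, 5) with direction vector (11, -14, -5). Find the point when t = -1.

P(t) = R + t·d
  = (-9 + 11·(-1), -3 + (-14)·(-1), 5 + (-5)·(-1))
  = (-9 - 11, -3 + 14, 5 + 5)
  = (-20, 11, 10)

(-20, 11, 10)


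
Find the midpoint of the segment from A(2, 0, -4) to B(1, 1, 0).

M = ((x₁+x₂)/2, (y₁+y₂)/2, (z₁+z₂)/2)
  = ((2 + 1)/2, (0 + 1)/2, (-4 + 0)/2)
  = (3/2, 1/2, -4/2)
  = (1.5, 0.5, -2)

(1.5, 0.5, -2)


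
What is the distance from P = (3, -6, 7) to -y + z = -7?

distance = |a·x₀ + b·y₀ + c·z₀ - d| / √(a² + b² + c²)
  = |0·3 + (-1)·(-6) + 1·7 - (-7)| / √(0² + (-1)² + 1²)
  = |0 + 6 + 7 + 7| / √(0 + 1 + 1)
  = |20| / √2
  = 20 / 1.414
  ≈ 14.14

14.14


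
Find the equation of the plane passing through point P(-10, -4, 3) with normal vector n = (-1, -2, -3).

The plane through P with normal n = (a, b, c) satisfies n·(r - P) = 0,
i.e. ax + by + cz = a·x₀ + b·y₀ + c·z₀.
d = (-1)·(-10) + (-2)·(-4) + (-3)·3
  = 10 + 8 - 9
  = 9
Equation: -x - 2y - 3z = 9

-x - 2y - 3z = 9


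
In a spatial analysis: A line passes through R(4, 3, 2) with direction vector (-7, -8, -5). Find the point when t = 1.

P(t) = R + t·d
  = (4 + (-7)·1, 3 + (-8)·1, 2 + (-5)·1)
  = (4 - 7, 3 - 8, 2 - 5)
  = (-3, -5, -3)

(-3, -5, -3)


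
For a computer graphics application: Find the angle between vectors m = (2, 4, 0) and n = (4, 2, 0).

m·n = 2·4 + 4·2 + 0·0 = 8 + 8 + 0 = 16
|m| = √(2² + 4² + 0²) = √20 ≈ 4.472
|n| = √(4² + 2² + 0²) = √20 ≈ 4.472
cos θ = (m·n)/(|m||n|) = 16/(4.472·4.472) ≈ 0.8
θ = arccos(0.8) ≈ 36.87°

36.87°


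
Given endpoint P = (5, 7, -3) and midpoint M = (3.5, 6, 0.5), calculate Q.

Q = 2M - P
  = (2·3.5 - 5, 2·6 - 7, 2·0.5 - (-3))
  = (7 - 5, 12 - 7, 1 + 3)
  = (2, 5, 4)

(2, 5, 4)


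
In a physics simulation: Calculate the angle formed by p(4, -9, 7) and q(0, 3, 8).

p·q = 4·0 + (-9)·3 + 7·8 = 0 - 27 + 56 = 29
|p| = √(4² + (-9)² + 7²) = √146 ≈ 12.08
|q| = √(0² + 3² + 8²) = √73 ≈ 8.544
cos θ = (p·q)/(|p||q|) = 29/(12.08·8.544) ≈ 0.2809
θ = arccos(0.2809) ≈ 73.69°

73.69°


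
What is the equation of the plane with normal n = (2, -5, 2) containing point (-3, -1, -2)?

The plane through P with normal n = (a, b, c) satisfies n·(r - P) = 0,
i.e. ax + by + cz = a·x₀ + b·y₀ + c·z₀.
d = 2·(-3) + (-5)·(-1) + 2·(-2)
  = -6 + 5 - 4
  = -5
Equation: 2x - 5y + 2z = -5

2x - 5y + 2z = -5


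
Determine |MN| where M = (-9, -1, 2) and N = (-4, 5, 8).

d = √[(x₂-x₁)² + (y₂-y₁)² + (z₂-z₁)²]
  = √[5² + 6² + 6²]
  = √[25 + 36 + 36]
  = √97
  ≈ 9.849

9.849


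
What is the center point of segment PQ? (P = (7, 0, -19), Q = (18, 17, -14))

M = ((x₁+x₂)/2, (y₁+y₂)/2, (z₁+z₂)/2)
  = ((7 + 18)/2, (0 + 17)/2, (-19 - 14)/2)
  = (25/2, 17/2, -33/2)
  = (12.5, 8.5, -16.5)

(12.5, 8.5, -16.5)


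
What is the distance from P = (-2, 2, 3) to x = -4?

distance = |a·x₀ + b·y₀ + c·z₀ - d| / √(a² + b² + c²)
  = |1·(-2) + 0·2 + 0·3 - (-4)| / √(1² + 0² + 0²)
  = |-2 + 0 + 0 + 4| / √(1 + 0 + 0)
  = |2| / √1
  = 2 / 1
  ≈ 2

2


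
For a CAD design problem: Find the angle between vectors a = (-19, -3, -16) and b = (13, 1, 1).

a·b = (-19)·13 + (-3)·1 + (-16)·1 = -247 - 3 - 16 = -266
|a| = √((-19)² + (-3)² + (-16)²) = √626 ≈ 25.02
|b| = √(13² + 1² + 1²) = √171 ≈ 13.08
cos θ = (a·b)/(|a||b|) = -266/(25.02·13.08) ≈ -0.813
θ = arccos(-0.813) ≈ 144.4°

144.4°


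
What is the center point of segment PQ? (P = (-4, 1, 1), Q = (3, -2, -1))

M = ((x₁+x₂)/2, (y₁+y₂)/2, (z₁+z₂)/2)
  = ((-4 + 3)/2, (1 - 2)/2, (1 - 1)/2)
  = (-1/2, -1/2, 0/2)
  = (-0.5, -0.5, 0)

(-0.5, -0.5, 0)


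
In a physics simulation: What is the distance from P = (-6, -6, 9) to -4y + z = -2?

distance = |a·x₀ + b·y₀ + c·z₀ - d| / √(a² + b² + c²)
  = |0·(-6) + (-4)·(-6) + 1·9 - (-2)| / √(0² + (-4)² + 1²)
  = |0 + 24 + 9 + 2| / √(0 + 16 + 1)
  = |35| / √17
  = 35 / 4.123
  ≈ 8.489

8.489


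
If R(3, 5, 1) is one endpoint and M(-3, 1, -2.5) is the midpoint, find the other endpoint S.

S = 2M - R
  = (2·(-3) - 3, 2·1 - 5, 2·(-2.5) - 1)
  = (-6 - 3, 2 - 5, -5 - 1)
  = (-9, -3, -6)

(-9, -3, -6)


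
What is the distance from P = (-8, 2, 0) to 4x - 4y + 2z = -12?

distance = |a·x₀ + b·y₀ + c·z₀ - d| / √(a² + b² + c²)
  = |4·(-8) + (-4)·2 + 2·0 - (-12)| / √(4² + (-4)² + 2²)
  = |-32 - 8 + 0 + 12| / √(16 + 16 + 4)
  = |-28| / √36
  = 28 / 6
  ≈ 4.667

4.667


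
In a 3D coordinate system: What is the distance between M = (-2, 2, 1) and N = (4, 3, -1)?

d = √[(x₂-x₁)² + (y₂-y₁)² + (z₂-z₁)²]
  = √[6² + 1² + (-2)²]
  = √[36 + 1 + 4]
  = √41
  ≈ 6.403

6.403


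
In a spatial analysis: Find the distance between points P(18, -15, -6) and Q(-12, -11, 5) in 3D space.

d = √[(x₂-x₁)² + (y₂-y₁)² + (z₂-z₁)²]
  = √[(-30)² + 4² + 11²]
  = √[900 + 16 + 121]
  = √1037
  ≈ 32.2

32.2


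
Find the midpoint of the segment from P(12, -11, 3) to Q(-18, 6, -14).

M = ((x₁+x₂)/2, (y₁+y₂)/2, (z₁+z₂)/2)
  = ((12 - 18)/2, (-11 + 6)/2, (3 - 14)/2)
  = (-6/2, -5/2, -11/2)
  = (-3, -2.5, -5.5)

(-3, -2.5, -5.5)


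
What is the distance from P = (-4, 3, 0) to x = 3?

distance = |a·x₀ + b·y₀ + c·z₀ - d| / √(a² + b² + c²)
  = |1·(-4) + 0·3 + 0·0 - 3| / √(1² + 0² + 0²)
  = |-4 + 0 + 0 - 3| / √(1 + 0 + 0)
  = |-7| / √1
  = 7 / 1
  ≈ 7

7


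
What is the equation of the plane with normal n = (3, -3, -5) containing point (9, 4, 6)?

The plane through P with normal n = (a, b, c) satisfies n·(r - P) = 0,
i.e. ax + by + cz = a·x₀ + b·y₀ + c·z₀.
d = 3·9 + (-3)·4 + (-5)·6
  = 27 - 12 - 30
  = -15
Equation: 3x - 3y - 5z = -15

3x - 3y - 5z = -15


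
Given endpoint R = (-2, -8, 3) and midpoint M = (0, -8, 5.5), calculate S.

S = 2M - R
  = (2·0 - (-2), 2·(-8) - (-8), 2·5.5 - 3)
  = (0 + 2, -16 + 8, 11 - 3)
  = (2, -8, 8)

(2, -8, 8)


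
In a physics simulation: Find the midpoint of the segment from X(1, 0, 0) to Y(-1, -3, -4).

M = ((x₁+x₂)/2, (y₁+y₂)/2, (z₁+z₂)/2)
  = ((1 - 1)/2, (0 - 3)/2, (0 - 4)/2)
  = (0/2, -3/2, -4/2)
  = (0, -1.5, -2)

(0, -1.5, -2)


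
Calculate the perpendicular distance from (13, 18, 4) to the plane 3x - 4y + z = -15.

distance = |a·x₀ + b·y₀ + c·z₀ - d| / √(a² + b² + c²)
  = |3·13 + (-4)·18 + 1·4 - (-15)| / √(3² + (-4)² + 1²)
  = |39 - 72 + 4 + 15| / √(9 + 16 + 1)
  = |-14| / √26
  = 14 / 5.099
  ≈ 2.746

2.746


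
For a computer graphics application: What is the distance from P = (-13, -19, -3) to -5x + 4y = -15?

distance = |a·x₀ + b·y₀ + c·z₀ - d| / √(a² + b² + c²)
  = |(-5)·(-13) + 4·(-19) + 0·(-3) - (-15)| / √((-5)² + 4² + 0²)
  = |65 - 76 + 0 + 15| / √(25 + 16 + 0)
  = |4| / √41
  = 4 / 6.403
  ≈ 0.6247

0.6247


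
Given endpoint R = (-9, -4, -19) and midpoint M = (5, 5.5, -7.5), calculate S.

S = 2M - R
  = (2·5 - (-9), 2·5.5 - (-4), 2·(-7.5) - (-19))
  = (10 + 9, 11 + 4, -15 + 19)
  = (19, 15, 4)

(19, 15, 4)


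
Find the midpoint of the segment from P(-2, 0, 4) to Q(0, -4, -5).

M = ((x₁+x₂)/2, (y₁+y₂)/2, (z₁+z₂)/2)
  = ((-2 + 0)/2, (0 - 4)/2, (4 - 5)/2)
  = (-2/2, -4/2, -1/2)
  = (-1, -2, -0.5)

(-1, -2, -0.5)


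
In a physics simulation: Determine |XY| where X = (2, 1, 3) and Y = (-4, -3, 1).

d = √[(x₂-x₁)² + (y₂-y₁)² + (z₂-z₁)²]
  = √[(-6)² + (-4)² + (-2)²]
  = √[36 + 16 + 4]
  = √56
  ≈ 7.483

7.483


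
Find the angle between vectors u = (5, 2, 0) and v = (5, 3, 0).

u·v = 5·5 + 2·3 + 0·0 = 25 + 6 + 0 = 31
|u| = √(5² + 2² + 0²) = √29 ≈ 5.385
|v| = √(5² + 3² + 0²) = √34 ≈ 5.831
cos θ = (u·v)/(|u||v|) = 31/(5.385·5.831) ≈ 0.9872
θ = arccos(0.9872) ≈ 9.162°

9.162°


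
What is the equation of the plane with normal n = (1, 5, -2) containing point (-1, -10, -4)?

The plane through P with normal n = (a, b, c) satisfies n·(r - P) = 0,
i.e. ax + by + cz = a·x₀ + b·y₀ + c·z₀.
d = 1·(-1) + 5·(-10) + (-2)·(-4)
  = -1 - 50 + 8
  = -43
Equation: x + 5y - 2z = -43

x + 5y - 2z = -43


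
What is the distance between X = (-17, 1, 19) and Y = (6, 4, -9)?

d = √[(x₂-x₁)² + (y₂-y₁)² + (z₂-z₁)²]
  = √[23² + 3² + (-28)²]
  = √[529 + 9 + 784]
  = √1322
  ≈ 36.36

36.36


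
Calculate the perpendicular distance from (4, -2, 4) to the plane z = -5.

distance = |a·x₀ + b·y₀ + c·z₀ - d| / √(a² + b² + c²)
  = |0·4 + 0·(-2) + 1·4 - (-5)| / √(0² + 0² + 1²)
  = |0 + 0 + 4 + 5| / √(0 + 0 + 1)
  = |9| / √1
  = 9 / 1
  ≈ 9

9


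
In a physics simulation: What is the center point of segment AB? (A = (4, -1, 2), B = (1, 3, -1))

M = ((x₁+x₂)/2, (y₁+y₂)/2, (z₁+z₂)/2)
  = ((4 + 1)/2, (-1 + 3)/2, (2 - 1)/2)
  = (5/2, 2/2, 1/2)
  = (2.5, 1, 0.5)

(2.5, 1, 0.5)


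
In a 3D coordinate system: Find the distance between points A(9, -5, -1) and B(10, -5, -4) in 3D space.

d = √[(x₂-x₁)² + (y₂-y₁)² + (z₂-z₁)²]
  = √[1² + 0² + (-3)²]
  = √[1 + 0 + 9]
  = √10
  ≈ 3.162

3.162


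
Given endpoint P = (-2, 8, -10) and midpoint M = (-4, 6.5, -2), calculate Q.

Q = 2M - P
  = (2·(-4) - (-2), 2·6.5 - 8, 2·(-2) - (-10))
  = (-8 + 2, 13 - 8, -4 + 10)
  = (-6, 5, 6)

(-6, 5, 6)


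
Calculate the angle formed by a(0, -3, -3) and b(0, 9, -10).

a·b = 0·0 + (-3)·9 + (-3)·(-10) = 0 - 27 + 30 = 3
|a| = √(0² + (-3)² + (-3)²) = √18 ≈ 4.243
|b| = √(0² + 9² + (-10)²) = √181 ≈ 13.45
cos θ = (a·b)/(|a||b|) = 3/(4.243·13.45) ≈ 0.05256
θ = arccos(0.05256) ≈ 86.99°

86.99°


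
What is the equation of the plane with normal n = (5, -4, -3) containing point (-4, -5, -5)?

The plane through P with normal n = (a, b, c) satisfies n·(r - P) = 0,
i.e. ax + by + cz = a·x₀ + b·y₀ + c·z₀.
d = 5·(-4) + (-4)·(-5) + (-3)·(-5)
  = -20 + 20 + 15
  = 15
Equation: 5x - 4y - 3z = 15

5x - 4y - 3z = 15


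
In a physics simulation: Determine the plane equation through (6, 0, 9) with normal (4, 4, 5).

The plane through P with normal n = (a, b, c) satisfies n·(r - P) = 0,
i.e. ax + by + cz = a·x₀ + b·y₀ + c·z₀.
d = 4·6 + 4·0 + 5·9
  = 24 + 0 + 45
  = 69
Equation: 4x + 4y + 5z = 69

4x + 4y + 5z = 69


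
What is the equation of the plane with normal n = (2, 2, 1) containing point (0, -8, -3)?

The plane through P with normal n = (a, b, c) satisfies n·(r - P) = 0,
i.e. ax + by + cz = a·x₀ + b·y₀ + c·z₀.
d = 2·0 + 2·(-8) + 1·(-3)
  = 0 - 16 - 3
  = -19
Equation: 2x + 2y + z = -19

2x + 2y + z = -19


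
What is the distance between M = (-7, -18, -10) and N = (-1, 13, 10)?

d = √[(x₂-x₁)² + (y₂-y₁)² + (z₂-z₁)²]
  = √[6² + 31² + 20²]
  = √[36 + 961 + 400]
  = √1397
  ≈ 37.38

37.38


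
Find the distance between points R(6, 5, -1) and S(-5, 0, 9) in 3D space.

d = √[(x₂-x₁)² + (y₂-y₁)² + (z₂-z₁)²]
  = √[(-11)² + (-5)² + 10²]
  = √[121 + 25 + 100]
  = √246
  ≈ 15.68

15.68


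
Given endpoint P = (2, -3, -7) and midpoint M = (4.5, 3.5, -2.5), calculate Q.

Q = 2M - P
  = (2·4.5 - 2, 2·3.5 - (-3), 2·(-2.5) - (-7))
  = (9 - 2, 7 + 3, -5 + 7)
  = (7, 10, 2)

(7, 10, 2)


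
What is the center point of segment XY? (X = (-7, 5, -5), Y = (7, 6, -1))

M = ((x₁+x₂)/2, (y₁+y₂)/2, (z₁+z₂)/2)
  = ((-7 + 7)/2, (5 + 6)/2, (-5 - 1)/2)
  = (0/2, 11/2, -6/2)
  = (0, 5.5, -3)

(0, 5.5, -3)


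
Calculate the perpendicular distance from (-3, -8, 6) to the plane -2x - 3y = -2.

distance = |a·x₀ + b·y₀ + c·z₀ - d| / √(a² + b² + c²)
  = |(-2)·(-3) + (-3)·(-8) + 0·6 - (-2)| / √((-2)² + (-3)² + 0²)
  = |6 + 24 + 0 + 2| / √(4 + 9 + 0)
  = |32| / √13
  = 32 / 3.606
  ≈ 8.875

8.875


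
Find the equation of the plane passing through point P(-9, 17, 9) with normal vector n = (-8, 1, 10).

The plane through P with normal n = (a, b, c) satisfies n·(r - P) = 0,
i.e. ax + by + cz = a·x₀ + b·y₀ + c·z₀.
d = (-8)·(-9) + 1·17 + 10·9
  = 72 + 17 + 90
  = 179
Equation: -8x + y + 10z = 179

-8x + y + 10z = 179


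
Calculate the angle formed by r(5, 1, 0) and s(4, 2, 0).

r·s = 5·4 + 1·2 + 0·0 = 20 + 2 + 0 = 22
|r| = √(5² + 1² + 0²) = √26 ≈ 5.099
|s| = √(4² + 2² + 0²) = √20 ≈ 4.472
cos θ = (r·s)/(|r||s|) = 22/(5.099·4.472) ≈ 0.9648
θ = arccos(0.9648) ≈ 15.26°

15.26°


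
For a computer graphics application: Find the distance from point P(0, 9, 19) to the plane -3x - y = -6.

distance = |a·x₀ + b·y₀ + c·z₀ - d| / √(a² + b² + c²)
  = |(-3)·0 + (-1)·9 + 0·19 - (-6)| / √((-3)² + (-1)² + 0²)
  = |0 - 9 + 0 + 6| / √(9 + 1 + 0)
  = |-3| / √10
  = 3 / 3.162
  ≈ 0.9487

0.9487


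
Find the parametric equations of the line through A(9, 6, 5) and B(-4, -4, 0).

Direction vector d = B - A = (-4 - 9, -4 - 6, 0 - 5) = (-13, -10, -5)
Parametric form r = A + t·d:
x = 9 - 13t, y = 6 - 10t, z = 5 - 5t

x = 9 - 13t, y = 6 - 10t, z = 5 - 5t


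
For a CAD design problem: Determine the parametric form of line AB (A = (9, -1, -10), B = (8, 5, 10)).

Direction vector d = B - A = (8 - 9, 5 + 1, 10 + 10) = (-1, 6, 20)
Parametric form r = A + t·d:
x = 9 - t, y = -1 + 6t, z = -10 + 20t

x = 9 - t, y = -1 + 6t, z = -10 + 20t


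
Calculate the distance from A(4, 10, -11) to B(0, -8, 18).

d = √[(x₂-x₁)² + (y₂-y₁)² + (z₂-z₁)²]
  = √[(-4)² + (-18)² + 29²]
  = √[16 + 324 + 841]
  = √1181
  ≈ 34.37

34.37


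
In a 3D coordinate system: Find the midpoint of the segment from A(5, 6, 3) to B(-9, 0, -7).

M = ((x₁+x₂)/2, (y₁+y₂)/2, (z₁+z₂)/2)
  = ((5 - 9)/2, (6 + 0)/2, (3 - 7)/2)
  = (-4/2, 6/2, -4/2)
  = (-2, 3, -2)

(-2, 3, -2)


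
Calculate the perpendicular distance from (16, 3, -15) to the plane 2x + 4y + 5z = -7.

distance = |a·x₀ + b·y₀ + c·z₀ - d| / √(a² + b² + c²)
  = |2·16 + 4·3 + 5·(-15) - (-7)| / √(2² + 4² + 5²)
  = |32 + 12 - 75 + 7| / √(4 + 16 + 25)
  = |-24| / √45
  = 24 / 6.708
  ≈ 3.578

3.578


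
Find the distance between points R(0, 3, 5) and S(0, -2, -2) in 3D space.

d = √[(x₂-x₁)² + (y₂-y₁)² + (z₂-z₁)²]
  = √[0² + (-5)² + (-7)²]
  = √[0 + 25 + 49]
  = √74
  ≈ 8.602

8.602


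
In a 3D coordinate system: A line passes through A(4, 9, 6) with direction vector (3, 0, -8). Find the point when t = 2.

P(t) = A + t·d
  = (4 + 3·2, 9 + 0·2, 6 + (-8)·2)
  = (4 + 6, 9 + 0, 6 - 16)
  = (10, 9, -10)

(10, 9, -10)


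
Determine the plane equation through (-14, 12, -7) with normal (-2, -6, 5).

The plane through P with normal n = (a, b, c) satisfies n·(r - P) = 0,
i.e. ax + by + cz = a·x₀ + b·y₀ + c·z₀.
d = (-2)·(-14) + (-6)·12 + 5·(-7)
  = 28 - 72 - 35
  = -79
Equation: -2x - 6y + 5z = -79

-2x - 6y + 5z = -79


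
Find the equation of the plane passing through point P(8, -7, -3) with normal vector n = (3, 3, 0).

The plane through P with normal n = (a, b, c) satisfies n·(r - P) = 0,
i.e. ax + by + cz = a·x₀ + b·y₀ + c·z₀.
d = 3·8 + 3·(-7) + 0·(-3)
  = 24 - 21 + 0
  = 3
Equation: 3x + 3y = 3

3x + 3y = 3


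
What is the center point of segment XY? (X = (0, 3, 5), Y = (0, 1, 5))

M = ((x₁+x₂)/2, (y₁+y₂)/2, (z₁+z₂)/2)
  = ((0 + 0)/2, (3 + 1)/2, (5 + 5)/2)
  = (0/2, 4/2, 10/2)
  = (0, 2, 5)

(0, 2, 5)


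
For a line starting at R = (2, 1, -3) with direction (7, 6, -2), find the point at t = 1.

P(t) = R + t·d
  = (2 + 7·1, 1 + 6·1, -3 + (-2)·1)
  = (2 + 7, 1 + 6, -3 - 2)
  = (9, 7, -5)

(9, 7, -5)
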